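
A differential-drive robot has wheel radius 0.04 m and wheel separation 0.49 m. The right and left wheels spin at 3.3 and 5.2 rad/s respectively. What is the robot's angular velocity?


vR = r*wR = 0.04*3.3 = 0.132 m/s
vL = r*wL = 0.04*5.2 = 0.208 m/s
v = (vR+vL)/2 = 0.17 m/s
omega = (vR-vL)/L = -0.1551 rad/s
angular velocity = -0.1551 rad/s


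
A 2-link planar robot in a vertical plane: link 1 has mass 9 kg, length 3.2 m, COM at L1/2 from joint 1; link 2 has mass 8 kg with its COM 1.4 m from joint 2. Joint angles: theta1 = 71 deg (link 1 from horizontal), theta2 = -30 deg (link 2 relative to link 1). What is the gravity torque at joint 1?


Horizontal distance from joint 1 to link-1 COM:
  x_c1 = (L1/2)*cos(t1) = 1.6 * 0.3256 = 0.5209 m
Horizontal distance from joint 1 to link-2 COM:
  x_c2 = L1*cos(t1) + Lc2*cos(t1+t2)
       = 3.2*0.3256 + 1.4*0.7547 = 2.0984 m
tau1 = m1*g*x_c1 + m2*g*x_c2
     = 9*9.81*0.5209 + 8*9.81*2.0984
     = 45.9911 + 164.6833
     = 210.6744 Nm


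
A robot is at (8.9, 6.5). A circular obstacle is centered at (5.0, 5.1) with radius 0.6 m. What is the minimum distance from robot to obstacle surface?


center_dist = sqrt((8.9-5.0)^2 + (6.5-5.1)^2)
= sqrt(15.21 + 1.96)
= 4.1437
min_dist = center_dist - radius = 4.1437 - 0.6 = 3.5437 m


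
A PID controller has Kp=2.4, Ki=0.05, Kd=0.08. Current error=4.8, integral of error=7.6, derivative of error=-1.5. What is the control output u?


u = Kp*e + Ki*int(e) + Kd*de/dt
= 2.4*4.8 + 0.05*7.6 + 0.08*(-1.5)
= 11.52 + 0.38 + -0.12
= 11.78


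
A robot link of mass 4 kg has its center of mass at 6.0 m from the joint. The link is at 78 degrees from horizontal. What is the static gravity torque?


tau = m*g*L*cos(angle)
= 4 * 9.81 * 6.0 * cos(78 deg)
= 4 * 9.81 * 6.0 * 0.2079
= 48.9507 Nm


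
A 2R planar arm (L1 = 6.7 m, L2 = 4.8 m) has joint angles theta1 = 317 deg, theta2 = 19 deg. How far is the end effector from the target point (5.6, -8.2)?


End effector via forward kinematics:
x = L1*cos(t1) + L2*cos(t1+t2) = 9.2851
y = L1*sin(t1) + L2*sin(t1+t2) = -6.5217
Distance to target:
d = sqrt((5.6 - 9.2851)^2 + (-8.2 - -6.5217)^2)
= sqrt(13.5799 + 2.8166)
= 4.0493 m


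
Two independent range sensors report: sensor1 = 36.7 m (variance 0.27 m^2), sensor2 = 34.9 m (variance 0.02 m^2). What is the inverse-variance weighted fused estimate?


w1 = (1/var1) / (1/var1 + 1/var2)
   = 3.7037 / (3.7037 + 50.0) = 0.069
w2 = 1 - w1 = 0.931
fused = w1*s1 + w2*s2 = 2.531 + 32.4931
= 35.0241 m


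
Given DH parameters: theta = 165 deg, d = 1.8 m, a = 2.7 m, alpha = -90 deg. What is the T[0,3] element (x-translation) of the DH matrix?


T[0,3] = a * cos(theta)
= 2.7 * cos(165 deg)
= 2.7 * -0.9659
= -2.608


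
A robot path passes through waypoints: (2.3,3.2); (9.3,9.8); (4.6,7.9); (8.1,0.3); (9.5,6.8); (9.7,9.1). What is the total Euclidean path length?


Segment lengths:
  seg1 = sqrt((7.0)^2 + (6.6)^2) = 9.6208
  seg2 = sqrt((-4.7)^2 + (-1.9)^2) = 5.0695
  seg3 = sqrt((3.5)^2 + (-7.6)^2) = 8.3672
  seg4 = sqrt((1.4)^2 + (6.5)^2) = 6.6491
  seg5 = sqrt((0.2)^2 + (2.3)^2) = 2.3087
Total = 32.0153


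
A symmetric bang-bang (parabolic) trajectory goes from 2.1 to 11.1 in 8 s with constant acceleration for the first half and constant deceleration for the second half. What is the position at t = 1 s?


Symmetric rest-to-rest: each phase covers (pf-p0)/2 in time T/2. 0.5*a*(T/2)^2 = (pf-p0)/2 => a = 4*(pf-p0)/T^2
a = 4*(11.1-2.1)/8^2 = 0.5625
t = 1 is in the acceleration phase (t <= T/2).
p = p0 + 0.5*a*t^2 = 2.1 + 0.5*0.5625*1^2
= 2.3813


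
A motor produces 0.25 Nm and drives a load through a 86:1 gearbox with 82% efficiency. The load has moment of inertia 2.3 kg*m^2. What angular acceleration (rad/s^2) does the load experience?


tau_out = tau_motor * N * eta
= 0.25 * 86 * 0.82 = 17.63 Nm
alpha = tau_out / I = 17.63 / 2.3
= 7.6652 rad/s^2


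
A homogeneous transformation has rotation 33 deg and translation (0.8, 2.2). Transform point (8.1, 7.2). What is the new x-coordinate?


x' = cos(theta)*px - sin(theta)*py + tx
= 0.8387*8.1 - 0.5446*7.2 + 0.8
= 3.6718


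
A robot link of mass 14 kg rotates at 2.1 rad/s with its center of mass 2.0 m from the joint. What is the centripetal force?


F = m * omega^2 * r
= 14 * 2.1^2 * 2.0
= 14 * 4.41 * 2.0
= 123.48 N


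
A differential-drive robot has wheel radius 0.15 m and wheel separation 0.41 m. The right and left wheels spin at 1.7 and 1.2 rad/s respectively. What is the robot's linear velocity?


vR = r*wR = 0.15*1.7 = 0.255 m/s
vL = r*wL = 0.15*1.2 = 0.18 m/s
v = (vR+vL)/2 = 0.2175 m/s
omega = (vR-vL)/L = 0.1829 rad/s
linear velocity = 0.2175 m/s


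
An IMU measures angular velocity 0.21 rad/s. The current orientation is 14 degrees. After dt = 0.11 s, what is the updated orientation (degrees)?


delta_theta = w * dt = 0.21 * 0.11 = 0.0231 rad
= 1.3235 deg
theta_new = 14 + 1.3235 = 15.3235 deg


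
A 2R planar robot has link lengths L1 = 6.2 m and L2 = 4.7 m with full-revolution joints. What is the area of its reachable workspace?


r_max = L1 + L2 = 10.9 m
r_min = |L1 - L2| = 1.5 m
Area = pi*(r_max^2 - r_min^2)
= pi*(118.81 - 2.25)
= pi * 116.56
= 366.184 m^2


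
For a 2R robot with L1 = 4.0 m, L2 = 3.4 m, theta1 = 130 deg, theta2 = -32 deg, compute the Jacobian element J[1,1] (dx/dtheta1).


J[1,1] = -L1*sin(t1) - L2*sin(t1+t2)
= -4.0*sin(130) - 3.4*sin(98)
= -6.4311


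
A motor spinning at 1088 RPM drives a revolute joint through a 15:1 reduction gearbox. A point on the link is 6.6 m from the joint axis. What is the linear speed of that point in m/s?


omega_motor = 1088 * 2*pi/60 = 113.9351 rad/s
omega_joint = omega_motor / 15 = 7.5957 rad/s
v = omega_joint * r = 7.5957 * 6.6
= 50.1314 m/s


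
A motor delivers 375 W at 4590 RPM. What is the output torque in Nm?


omega = 4590 * 2*pi/60 = 480.6637 rad/s
tau = P / omega = 375 / 480.6637
= 0.7802 Nm


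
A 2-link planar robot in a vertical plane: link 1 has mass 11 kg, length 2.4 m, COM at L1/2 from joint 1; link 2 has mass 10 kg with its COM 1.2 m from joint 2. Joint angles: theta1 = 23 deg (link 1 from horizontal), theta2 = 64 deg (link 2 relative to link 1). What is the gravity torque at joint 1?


Horizontal distance from joint 1 to link-1 COM:
  x_c1 = (L1/2)*cos(t1) = 1.2 * 0.9205 = 1.1046 m
Horizontal distance from joint 1 to link-2 COM:
  x_c2 = L1*cos(t1) + Lc2*cos(t1+t2)
       = 2.4*0.9205 + 1.2*0.0523 = 2.272 m
tau1 = m1*g*x_c1 + m2*g*x_c2
     = 11*9.81*1.1046 + 10*9.81*2.272
     = 119.198 + 222.8847
     = 342.0827 Nm


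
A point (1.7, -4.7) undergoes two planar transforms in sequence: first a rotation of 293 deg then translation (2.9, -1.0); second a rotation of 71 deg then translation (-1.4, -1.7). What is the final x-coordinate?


After transform 1:
x1 = cos(293)*1.7 - sin(293)*-4.7 + 2.9 = -0.7621
y1 = sin(293)*1.7 + cos(293)*-4.7 + -1.0 = -4.4013
After transform 2:
x2 = cos(71)*-0.7621 - sin(71)*-4.4013 + -1.4
= 2.5134


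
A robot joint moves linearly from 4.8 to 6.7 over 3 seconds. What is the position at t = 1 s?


s = t/T = 1/3 = 0.3333
p(t) = p0 + (pf-p0)*s
= 4.8 + (6.7 - 4.8) * 0.3333
= 5.4333


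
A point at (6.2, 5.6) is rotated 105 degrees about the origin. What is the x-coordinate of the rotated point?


x' = x*cos(theta) - y*sin(theta)
cos(105 deg) = -0.2588, sin(105 deg) = 0.9659
x' = 6.2 * -0.2588 - 5.6 * 0.9659
= -1.6047 - 5.4092
= -7.0139


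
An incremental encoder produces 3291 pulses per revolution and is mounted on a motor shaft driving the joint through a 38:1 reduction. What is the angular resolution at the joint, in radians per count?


counts per rev = 3291
effective counts at joint = 3291 * 38 = 125058
resolution = 2*pi / 125058
= 5.0242e-05 rad/count


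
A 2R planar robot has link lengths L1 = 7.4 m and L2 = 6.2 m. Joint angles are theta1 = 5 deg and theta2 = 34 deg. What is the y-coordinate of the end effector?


Convert angles to radians: theta1 = 0.0873, theta2 = 0.5934
y = L1*sin(theta1) + L2*sin(theta1+theta2)
y = 0.645 + 3.9018
y = 4.5467


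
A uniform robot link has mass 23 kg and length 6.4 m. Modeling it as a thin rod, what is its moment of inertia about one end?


I = (1/3) * m * L^2
= (1/3) * 23 * 6.4^2
= 0.333333 * 23 * 40.96
= 314.0267 kg*m^2


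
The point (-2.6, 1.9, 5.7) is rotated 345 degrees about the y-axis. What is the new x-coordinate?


Rotation about y-axis: x' = x*cos(theta) + z*sin(theta)
= -2.6 * 0.9659 + 5.7 * -0.2588
= -3.9867


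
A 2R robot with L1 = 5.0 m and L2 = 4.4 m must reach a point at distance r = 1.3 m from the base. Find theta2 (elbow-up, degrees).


cos(theta2) = (r^2 - L1^2 - L2^2) / (2*L1*L2)
cos(theta2) = (1.69 - 25.0 - 19.36) / 44.0
cos(theta2) = -0.969773
theta2 = 165.8767 degrees


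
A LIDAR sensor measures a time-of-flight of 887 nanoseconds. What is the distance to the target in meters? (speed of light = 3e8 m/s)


tof = 887 ns = 8.87e-07 s
dist = c * tof / 2
= 3e8 * 8.87e-07 / 2
= 133.05 m


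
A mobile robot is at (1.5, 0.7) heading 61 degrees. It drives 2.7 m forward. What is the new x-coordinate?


x_new = x0 + d*cos(theta)
= 1.5 + 2.7*cos(61)
= 1.5 + 1.309
= 2.809


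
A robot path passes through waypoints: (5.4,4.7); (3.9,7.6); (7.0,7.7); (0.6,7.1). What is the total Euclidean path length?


Segment lengths:
  seg1 = sqrt((-1.5)^2 + (2.9)^2) = 3.265
  seg2 = sqrt((3.1)^2 + (0.1)^2) = 3.1016
  seg3 = sqrt((-6.4)^2 + (-0.6)^2) = 6.4281
Total = 12.7946


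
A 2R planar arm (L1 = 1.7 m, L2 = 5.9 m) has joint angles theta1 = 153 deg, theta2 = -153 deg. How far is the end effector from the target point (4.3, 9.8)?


End effector via forward kinematics:
x = L1*cos(t1) + L2*cos(t1+t2) = 4.3853
y = L1*sin(t1) + L2*sin(t1+t2) = 0.7718
Distance to target:
d = sqrt((4.3 - 4.3853)^2 + (9.8 - 0.7718)^2)
= sqrt(0.0073 + 81.5087)
= 9.0286 m


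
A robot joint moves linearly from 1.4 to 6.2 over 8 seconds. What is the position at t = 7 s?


s = t/T = 7/8 = 0.875
p(t) = p0 + (pf-p0)*s
= 1.4 + (6.2 - 1.4) * 0.875
= 5.6


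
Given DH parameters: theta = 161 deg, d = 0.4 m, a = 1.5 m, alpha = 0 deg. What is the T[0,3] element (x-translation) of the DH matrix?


T[0,3] = a * cos(theta)
= 1.5 * cos(161 deg)
= 1.5 * -0.9455
= -1.4183


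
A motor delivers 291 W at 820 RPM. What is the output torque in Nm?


omega = 820 * 2*pi/60 = 85.8702 rad/s
tau = P / omega = 291 / 85.8702
= 3.3888 Nm


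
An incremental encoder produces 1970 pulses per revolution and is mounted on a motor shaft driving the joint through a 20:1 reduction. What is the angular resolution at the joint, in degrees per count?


counts per rev = 1970
effective counts at joint = 1970 * 20 = 39400
resolution = 360 / 39400
= 0.0091 deg/count


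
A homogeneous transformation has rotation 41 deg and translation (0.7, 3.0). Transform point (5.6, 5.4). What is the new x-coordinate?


x' = cos(theta)*px - sin(theta)*py + tx
= 0.7547*5.6 - 0.6561*5.4 + 0.7
= 1.3837


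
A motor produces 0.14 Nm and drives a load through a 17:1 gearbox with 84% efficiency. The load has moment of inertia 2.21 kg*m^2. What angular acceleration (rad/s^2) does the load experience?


tau_out = tau_motor * N * eta
= 0.14 * 17 * 0.84 = 1.9992 Nm
alpha = tau_out / I = 1.9992 / 2.21
= 0.9046 rad/s^2


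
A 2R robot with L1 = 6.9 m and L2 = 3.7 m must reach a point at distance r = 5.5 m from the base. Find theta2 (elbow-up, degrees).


cos(theta2) = (r^2 - L1^2 - L2^2) / (2*L1*L2)
cos(theta2) = (30.25 - 47.61 - 13.69) / 51.06
cos(theta2) = -0.608108
theta2 = 127.4528 degrees


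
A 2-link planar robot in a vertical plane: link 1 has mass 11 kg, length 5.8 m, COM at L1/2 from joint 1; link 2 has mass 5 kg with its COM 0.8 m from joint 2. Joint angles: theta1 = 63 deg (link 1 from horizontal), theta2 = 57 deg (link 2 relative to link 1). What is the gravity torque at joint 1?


Horizontal distance from joint 1 to link-1 COM:
  x_c1 = (L1/2)*cos(t1) = 2.9 * 0.454 = 1.3166 m
Horizontal distance from joint 1 to link-2 COM:
  x_c2 = L1*cos(t1) + Lc2*cos(t1+t2)
       = 5.8*0.454 + 0.8*-0.5 = 2.2331 m
tau1 = m1*g*x_c1 + m2*g*x_c2
     = 11*9.81*1.3166 + 5*9.81*2.2331
     = 142.0713 + 109.5358
     = 251.6071 Nm


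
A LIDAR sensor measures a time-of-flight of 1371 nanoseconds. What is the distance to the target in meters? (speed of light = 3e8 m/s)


tof = 1371 ns = 1.371e-06 s
dist = c * tof / 2
= 3e8 * 1.371e-06 / 2
= 205.65 m


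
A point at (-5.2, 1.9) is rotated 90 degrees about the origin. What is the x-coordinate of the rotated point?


x' = x*cos(theta) - y*sin(theta)
cos(90 deg) = 0.0, sin(90 deg) = 1.0
x' = -5.2 * 0.0 - 1.9 * 1.0
= -0.0 - 1.9
= -1.9


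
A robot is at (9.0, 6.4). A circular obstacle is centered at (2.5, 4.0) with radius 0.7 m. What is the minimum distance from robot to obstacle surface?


center_dist = sqrt((9.0-2.5)^2 + (6.4-4.0)^2)
= sqrt(42.25 + 5.76)
= 6.9289
min_dist = center_dist - radius = 6.9289 - 0.7 = 6.2289 m


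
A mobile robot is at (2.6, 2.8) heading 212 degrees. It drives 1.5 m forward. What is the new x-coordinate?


x_new = x0 + d*cos(theta)
= 2.6 + 1.5*cos(212)
= 2.6 + -1.2721
= 1.3279


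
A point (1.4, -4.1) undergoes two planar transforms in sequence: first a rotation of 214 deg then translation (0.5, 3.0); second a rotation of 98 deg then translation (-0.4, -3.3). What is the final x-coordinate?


After transform 1:
x1 = cos(214)*1.4 - sin(214)*-4.1 + 0.5 = -2.9533
y1 = sin(214)*1.4 + cos(214)*-4.1 + 3.0 = 5.6162
After transform 2:
x2 = cos(98)*-2.9533 - sin(98)*5.6162 + -0.4
= -5.5505


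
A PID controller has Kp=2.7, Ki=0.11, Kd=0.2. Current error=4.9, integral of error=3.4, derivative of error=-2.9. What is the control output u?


u = Kp*e + Ki*int(e) + Kd*de/dt
= 2.7*4.9 + 0.11*3.4 + 0.2*(-2.9)
= 13.23 + 0.374 + -0.58
= 13.024


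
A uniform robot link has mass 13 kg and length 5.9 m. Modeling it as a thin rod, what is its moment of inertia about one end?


I = (1/3) * m * L^2
= (1/3) * 13 * 5.9^2
= 0.333333 * 13 * 34.81
= 150.8433 kg*m^2


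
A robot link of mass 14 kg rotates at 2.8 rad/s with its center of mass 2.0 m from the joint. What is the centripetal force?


F = m * omega^2 * r
= 14 * 2.8^2 * 2.0
= 14 * 7.84 * 2.0
= 219.52 N


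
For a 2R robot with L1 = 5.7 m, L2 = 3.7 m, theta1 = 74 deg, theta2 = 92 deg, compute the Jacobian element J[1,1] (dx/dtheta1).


J[1,1] = -L1*sin(t1) - L2*sin(t1+t2)
= -5.7*sin(74) - 3.7*sin(166)
= -6.3743


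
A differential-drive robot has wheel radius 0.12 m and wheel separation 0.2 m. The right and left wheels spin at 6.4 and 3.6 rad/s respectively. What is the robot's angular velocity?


vR = r*wR = 0.12*6.4 = 0.768 m/s
vL = r*wL = 0.12*3.6 = 0.432 m/s
v = (vR+vL)/2 = 0.6 m/s
omega = (vR-vL)/L = 1.68 rad/s
angular velocity = 1.68 rad/s


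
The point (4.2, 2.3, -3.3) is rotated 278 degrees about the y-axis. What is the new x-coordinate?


Rotation about y-axis: x' = x*cos(theta) + z*sin(theta)
= 4.2 * 0.1392 + -3.3 * -0.9903
= 3.8524


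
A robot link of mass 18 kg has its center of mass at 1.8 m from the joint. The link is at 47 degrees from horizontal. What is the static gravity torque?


tau = m*g*L*cos(angle)
= 18 * 9.81 * 1.8 * cos(47 deg)
= 18 * 9.81 * 1.8 * 0.682
= 216.7691 Nm


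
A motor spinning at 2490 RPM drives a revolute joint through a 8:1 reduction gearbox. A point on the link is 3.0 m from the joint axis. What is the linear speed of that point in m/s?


omega_motor = 2490 * 2*pi/60 = 260.7522 rad/s
omega_joint = omega_motor / 8 = 32.594 rad/s
v = omega_joint * r = 32.594 * 3.0
= 97.7821 m/s


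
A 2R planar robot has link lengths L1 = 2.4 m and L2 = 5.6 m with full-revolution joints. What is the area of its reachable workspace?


r_max = L1 + L2 = 8.0 m
r_min = |L1 - L2| = 3.2 m
Area = pi*(r_max^2 - r_min^2)
= pi*(64.0 - 10.24)
= pi * 53.76
= 168.892 m^2


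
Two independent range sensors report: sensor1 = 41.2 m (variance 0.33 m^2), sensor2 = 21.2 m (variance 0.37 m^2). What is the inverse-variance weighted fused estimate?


w1 = (1/var1) / (1/var1 + 1/var2)
   = 3.0303 / (3.0303 + 2.7027) = 0.5286
w2 = 1 - w1 = 0.4714
fused = w1*s1 + w2*s2 = 21.7771 + 9.9943
= 31.7714 m


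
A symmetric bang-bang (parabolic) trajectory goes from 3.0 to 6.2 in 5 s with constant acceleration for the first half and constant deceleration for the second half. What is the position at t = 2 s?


Symmetric rest-to-rest: each phase covers (pf-p0)/2 in time T/2. 0.5*a*(T/2)^2 = (pf-p0)/2 => a = 4*(pf-p0)/T^2
a = 4*(6.2-3.0)/5^2 = 0.512
t = 2 is in the acceleration phase (t <= T/2).
p = p0 + 0.5*a*t^2 = 3.0 + 0.5*0.512*2^2
= 4.024


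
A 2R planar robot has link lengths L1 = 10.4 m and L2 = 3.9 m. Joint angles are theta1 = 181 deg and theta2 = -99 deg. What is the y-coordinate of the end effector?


Convert angles to radians: theta1 = 3.159, theta2 = -1.7279
y = L1*sin(theta1) + L2*sin(theta1+theta2)
y = -0.1815 + 3.862
y = 3.6805


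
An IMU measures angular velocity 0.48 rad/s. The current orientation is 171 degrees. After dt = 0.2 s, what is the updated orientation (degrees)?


delta_theta = w * dt = 0.48 * 0.2 = 0.096 rad
= 5.5004 deg
theta_new = 171 + 5.5004 = 176.5004 deg


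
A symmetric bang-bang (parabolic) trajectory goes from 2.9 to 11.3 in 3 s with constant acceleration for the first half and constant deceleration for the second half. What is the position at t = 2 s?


Symmetric rest-to-rest: each phase covers (pf-p0)/2 in time T/2. 0.5*a*(T/2)^2 = (pf-p0)/2 => a = 4*(pf-p0)/T^2
a = 4*(11.3-2.9)/3^2 = 3.7333
t = 2 is in the deceleration phase (t > T/2).
p = pf - 0.5*a*(T-t)^2 = 11.3 - 0.5*3.7333*1^2
= 9.4333


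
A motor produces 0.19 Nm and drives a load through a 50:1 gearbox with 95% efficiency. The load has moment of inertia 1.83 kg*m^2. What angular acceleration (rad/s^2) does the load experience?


tau_out = tau_motor * N * eta
= 0.19 * 50 * 0.95 = 9.025 Nm
alpha = tau_out / I = 9.025 / 1.83
= 4.9317 rad/s^2


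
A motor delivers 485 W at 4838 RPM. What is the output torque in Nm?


omega = 4838 * 2*pi/60 = 506.6342 rad/s
tau = P / omega = 485 / 506.6342
= 0.9573 Nm


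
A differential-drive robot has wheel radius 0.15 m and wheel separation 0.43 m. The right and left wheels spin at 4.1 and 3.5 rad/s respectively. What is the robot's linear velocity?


vR = r*wR = 0.15*4.1 = 0.615 m/s
vL = r*wL = 0.15*3.5 = 0.525 m/s
v = (vR+vL)/2 = 0.57 m/s
omega = (vR-vL)/L = 0.2093 rad/s
linear velocity = 0.57 m/s


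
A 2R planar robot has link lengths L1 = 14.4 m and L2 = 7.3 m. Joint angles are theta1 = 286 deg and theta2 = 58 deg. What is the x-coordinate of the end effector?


Convert angles to radians: theta1 = 4.9916, theta2 = 1.0123
x = L1*cos(theta1) + L2*cos(theta1+theta2)
x = 3.9692 + 7.0172
x = 10.9864


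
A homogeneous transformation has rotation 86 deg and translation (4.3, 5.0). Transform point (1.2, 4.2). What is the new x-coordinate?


x' = cos(theta)*px - sin(theta)*py + tx
= 0.0698*1.2 - 0.9976*4.2 + 4.3
= 0.1939


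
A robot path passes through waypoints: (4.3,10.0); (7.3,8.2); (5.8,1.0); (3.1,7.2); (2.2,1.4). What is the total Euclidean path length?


Segment lengths:
  seg1 = sqrt((3.0)^2 + (-1.8)^2) = 3.4986
  seg2 = sqrt((-1.5)^2 + (-7.2)^2) = 7.3546
  seg3 = sqrt((-2.7)^2 + (6.2)^2) = 6.7624
  seg4 = sqrt((-0.9)^2 + (-5.8)^2) = 5.8694
Total = 23.485


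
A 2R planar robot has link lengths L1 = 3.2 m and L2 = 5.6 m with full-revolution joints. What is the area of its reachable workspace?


r_max = L1 + L2 = 8.8 m
r_min = |L1 - L2| = 2.4 m
Area = pi*(r_max^2 - r_min^2)
= pi*(77.44 - 5.76)
= pi * 71.68
= 225.1894 m^2


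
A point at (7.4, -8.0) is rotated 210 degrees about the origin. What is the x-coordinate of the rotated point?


x' = x*cos(theta) - y*sin(theta)
cos(210 deg) = -0.866, sin(210 deg) = -0.5
x' = 7.4 * -0.866 - -8.0 * -0.5
= -6.4086 - 4.0
= -10.4086


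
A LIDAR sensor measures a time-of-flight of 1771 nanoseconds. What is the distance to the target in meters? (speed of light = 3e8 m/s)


tof = 1771 ns = 1.771e-06 s
dist = c * tof / 2
= 3e8 * 1.771e-06 / 2
= 265.65 m


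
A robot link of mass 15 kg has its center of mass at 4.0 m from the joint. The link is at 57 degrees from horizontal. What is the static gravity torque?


tau = m*g*L*cos(angle)
= 15 * 9.81 * 4.0 * cos(57 deg)
= 15 * 9.81 * 4.0 * 0.5446
= 320.5745 Nm


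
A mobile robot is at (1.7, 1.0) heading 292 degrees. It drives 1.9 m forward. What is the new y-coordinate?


y_new = y0 + d*sin(theta)
= 1.0 + 1.9*sin(292)
= 1.0 + -1.7616
= -0.7616


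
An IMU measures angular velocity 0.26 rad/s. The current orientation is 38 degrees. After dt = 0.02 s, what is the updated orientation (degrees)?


delta_theta = w * dt = 0.26 * 0.02 = 0.0052 rad
= 0.2979 deg
theta_new = 38 + 0.2979 = 38.2979 deg


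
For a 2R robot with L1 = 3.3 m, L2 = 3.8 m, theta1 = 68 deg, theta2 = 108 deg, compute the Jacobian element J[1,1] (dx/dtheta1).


J[1,1] = -L1*sin(t1) - L2*sin(t1+t2)
= -3.3*sin(68) - 3.8*sin(176)
= -3.3248


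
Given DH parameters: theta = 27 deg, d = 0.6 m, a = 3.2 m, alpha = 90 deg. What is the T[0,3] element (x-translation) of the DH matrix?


T[0,3] = a * cos(theta)
= 3.2 * cos(27 deg)
= 3.2 * 0.891
= 2.8512


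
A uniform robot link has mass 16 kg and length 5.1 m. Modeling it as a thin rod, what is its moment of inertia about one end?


I = (1/3) * m * L^2
= (1/3) * 16 * 5.1^2
= 0.333333 * 16 * 26.01
= 138.72 kg*m^2


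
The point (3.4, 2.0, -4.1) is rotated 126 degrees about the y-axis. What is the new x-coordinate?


Rotation about y-axis: x' = x*cos(theta) + z*sin(theta)
= 3.4 * -0.5878 + -4.1 * 0.809
= -5.3154


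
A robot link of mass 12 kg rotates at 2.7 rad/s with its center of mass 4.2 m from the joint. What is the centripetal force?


F = m * omega^2 * r
= 12 * 2.7^2 * 4.2
= 12 * 7.29 * 4.2
= 367.416 N


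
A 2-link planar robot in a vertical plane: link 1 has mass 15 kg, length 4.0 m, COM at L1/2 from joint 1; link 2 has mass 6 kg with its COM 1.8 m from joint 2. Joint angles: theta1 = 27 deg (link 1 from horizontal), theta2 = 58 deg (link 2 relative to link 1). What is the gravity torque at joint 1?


Horizontal distance from joint 1 to link-1 COM:
  x_c1 = (L1/2)*cos(t1) = 2.0 * 0.891 = 1.782 m
Horizontal distance from joint 1 to link-2 COM:
  x_c2 = L1*cos(t1) + Lc2*cos(t1+t2)
       = 4.0*0.891 + 1.8*0.0872 = 3.7209 m
tau1 = m1*g*x_c1 + m2*g*x_c2
     = 15*9.81*1.782 + 6*9.81*3.7209
     = 262.2232 + 219.0126
     = 481.2358 Nm


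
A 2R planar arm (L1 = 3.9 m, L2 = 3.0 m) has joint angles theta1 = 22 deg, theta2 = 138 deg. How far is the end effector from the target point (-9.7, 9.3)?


End effector via forward kinematics:
x = L1*cos(t1) + L2*cos(t1+t2) = 0.7969
y = L1*sin(t1) + L2*sin(t1+t2) = 2.487
Distance to target:
d = sqrt((-9.7 - 0.7969)^2 + (9.3 - 2.487)^2)
= sqrt(110.1857 + 46.4166)
= 12.5141 m


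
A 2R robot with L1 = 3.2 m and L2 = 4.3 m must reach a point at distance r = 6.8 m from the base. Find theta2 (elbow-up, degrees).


cos(theta2) = (r^2 - L1^2 - L2^2) / (2*L1*L2)
cos(theta2) = (46.24 - 10.24 - 18.49) / 27.52
cos(theta2) = 0.636265
theta2 = 50.4862 degrees


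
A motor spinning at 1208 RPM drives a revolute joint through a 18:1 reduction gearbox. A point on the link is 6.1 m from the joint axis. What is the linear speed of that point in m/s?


omega_motor = 1208 * 2*pi/60 = 126.5015 rad/s
omega_joint = omega_motor / 18 = 7.0279 rad/s
v = omega_joint * r = 7.0279 * 6.1
= 42.8699 m/s


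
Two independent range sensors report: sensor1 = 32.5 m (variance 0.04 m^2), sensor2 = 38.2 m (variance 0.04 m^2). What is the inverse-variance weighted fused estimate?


w1 = (1/var1) / (1/var1 + 1/var2)
   = 25.0 / (25.0 + 25.0) = 0.5
w2 = 1 - w1 = 0.5
fused = w1*s1 + w2*s2 = 16.25 + 19.1
= 35.35 m


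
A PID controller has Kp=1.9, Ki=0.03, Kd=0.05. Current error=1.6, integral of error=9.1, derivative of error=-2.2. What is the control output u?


u = Kp*e + Ki*int(e) + Kd*de/dt
= 1.9*1.6 + 0.03*9.1 + 0.05*(-2.2)
= 3.04 + 0.273 + -0.11
= 3.203


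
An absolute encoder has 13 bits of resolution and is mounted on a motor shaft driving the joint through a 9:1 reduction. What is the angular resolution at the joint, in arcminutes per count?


counts = 2^13 = 8192
effective counts at joint = 8192 * 9 = 73728
resolution = 360*60 / 73728
= 0.293 arcmin/count


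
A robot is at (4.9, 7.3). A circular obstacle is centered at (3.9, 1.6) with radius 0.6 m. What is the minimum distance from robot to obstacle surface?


center_dist = sqrt((4.9-3.9)^2 + (7.3-1.6)^2)
= sqrt(1.0 + 32.49)
= 5.7871
min_dist = center_dist - radius = 5.7871 - 0.6 = 5.1871 m


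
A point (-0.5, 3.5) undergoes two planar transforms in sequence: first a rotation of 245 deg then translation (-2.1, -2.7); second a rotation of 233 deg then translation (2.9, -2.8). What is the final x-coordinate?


After transform 1:
x1 = cos(245)*-0.5 - sin(245)*3.5 + -2.1 = 1.2834
y1 = sin(245)*-0.5 + cos(245)*3.5 + -2.7 = -3.726
After transform 2:
x2 = cos(233)*1.2834 - sin(233)*-3.726 + 2.9
= -0.8481


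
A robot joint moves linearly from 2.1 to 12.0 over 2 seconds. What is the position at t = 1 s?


s = t/T = 1/2 = 0.5
p(t) = p0 + (pf-p0)*s
= 2.1 + (12.0 - 2.1) * 0.5
= 7.05


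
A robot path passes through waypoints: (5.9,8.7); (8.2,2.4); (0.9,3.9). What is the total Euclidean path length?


Segment lengths:
  seg1 = sqrt((2.3)^2 + (-6.3)^2) = 6.7067
  seg2 = sqrt((-7.3)^2 + (1.5)^2) = 7.4525
Total = 14.1592


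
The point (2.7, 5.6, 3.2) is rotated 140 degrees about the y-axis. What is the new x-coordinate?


Rotation about y-axis: x' = x*cos(theta) + z*sin(theta)
= 2.7 * -0.766 + 3.2 * 0.6428
= -0.0114


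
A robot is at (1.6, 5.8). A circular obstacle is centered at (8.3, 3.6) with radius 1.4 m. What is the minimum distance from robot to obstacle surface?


center_dist = sqrt((1.6-8.3)^2 + (5.8-3.6)^2)
= sqrt(44.89 + 4.84)
= 7.052
min_dist = center_dist - radius = 7.052 - 1.4 = 5.652 m


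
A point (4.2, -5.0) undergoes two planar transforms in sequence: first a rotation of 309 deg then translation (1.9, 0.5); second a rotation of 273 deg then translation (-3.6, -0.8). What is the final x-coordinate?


After transform 1:
x1 = cos(309)*4.2 - sin(309)*-5.0 + 1.9 = 0.6574
y1 = sin(309)*4.2 + cos(309)*-5.0 + 0.5 = -5.9106
After transform 2:
x2 = cos(273)*0.6574 - sin(273)*-5.9106 + -3.6
= -9.4681


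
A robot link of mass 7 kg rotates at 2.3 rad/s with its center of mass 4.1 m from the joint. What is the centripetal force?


F = m * omega^2 * r
= 7 * 2.3^2 * 4.1
= 7 * 5.29 * 4.1
= 151.823 N


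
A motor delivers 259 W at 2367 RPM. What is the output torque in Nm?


omega = 2367 * 2*pi/60 = 247.8717 rad/s
tau = P / omega = 259 / 247.8717
= 1.0449 Nm


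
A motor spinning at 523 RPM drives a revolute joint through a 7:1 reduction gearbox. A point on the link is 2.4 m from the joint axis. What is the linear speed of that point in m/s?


omega_motor = 523 * 2*pi/60 = 54.7684 rad/s
omega_joint = omega_motor / 7 = 7.8241 rad/s
v = omega_joint * r = 7.8241 * 2.4
= 18.7777 m/s


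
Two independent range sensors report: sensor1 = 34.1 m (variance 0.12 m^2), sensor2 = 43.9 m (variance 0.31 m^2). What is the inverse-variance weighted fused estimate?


w1 = (1/var1) / (1/var1 + 1/var2)
   = 8.3333 / (8.3333 + 3.2258) = 0.7209
w2 = 1 - w1 = 0.2791
fused = w1*s1 + w2*s2 = 24.5837 + 12.2512
= 36.8349 m


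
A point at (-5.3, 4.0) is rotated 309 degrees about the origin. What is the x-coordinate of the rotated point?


x' = x*cos(theta) - y*sin(theta)
cos(309 deg) = 0.6293, sin(309 deg) = -0.7771
x' = -5.3 * 0.6293 - 4.0 * -0.7771
= -3.3354 - -3.1086
= -0.2268


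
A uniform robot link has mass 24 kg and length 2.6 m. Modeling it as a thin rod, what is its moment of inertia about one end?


I = (1/3) * m * L^2
= (1/3) * 24 * 2.6^2
= 0.333333 * 24 * 6.76
= 54.08 kg*m^2


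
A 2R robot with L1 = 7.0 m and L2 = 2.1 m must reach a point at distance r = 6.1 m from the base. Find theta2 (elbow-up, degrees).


cos(theta2) = (r^2 - L1^2 - L2^2) / (2*L1*L2)
cos(theta2) = (37.21 - 49.0 - 4.41) / 29.4
cos(theta2) = -0.55102
theta2 = 123.437 degrees


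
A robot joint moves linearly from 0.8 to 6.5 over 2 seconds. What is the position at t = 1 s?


s = t/T = 1/2 = 0.5
p(t) = p0 + (pf-p0)*s
= 0.8 + (6.5 - 0.8) * 0.5
= 3.65


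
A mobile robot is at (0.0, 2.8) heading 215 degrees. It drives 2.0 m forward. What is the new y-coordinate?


y_new = y0 + d*sin(theta)
= 2.8 + 2.0*sin(215)
= 2.8 + -1.1472
= 1.6528


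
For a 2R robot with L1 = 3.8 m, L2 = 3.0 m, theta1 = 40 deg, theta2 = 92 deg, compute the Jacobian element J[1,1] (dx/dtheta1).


J[1,1] = -L1*sin(t1) - L2*sin(t1+t2)
= -3.8*sin(40) - 3.0*sin(132)
= -4.672


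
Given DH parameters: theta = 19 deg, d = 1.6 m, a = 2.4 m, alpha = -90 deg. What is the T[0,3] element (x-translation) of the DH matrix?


T[0,3] = a * cos(theta)
= 2.4 * cos(19 deg)
= 2.4 * 0.9455
= 2.2692


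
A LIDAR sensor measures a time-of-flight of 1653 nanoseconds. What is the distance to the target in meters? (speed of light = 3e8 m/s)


tof = 1653 ns = 1.653e-06 s
dist = c * tof / 2
= 3e8 * 1.653e-06 / 2
= 247.95 m


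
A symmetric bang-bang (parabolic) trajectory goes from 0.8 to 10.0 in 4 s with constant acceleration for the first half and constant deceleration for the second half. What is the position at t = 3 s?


Symmetric rest-to-rest: each phase covers (pf-p0)/2 in time T/2. 0.5*a*(T/2)^2 = (pf-p0)/2 => a = 4*(pf-p0)/T^2
a = 4*(10.0-0.8)/4^2 = 2.3
t = 3 is in the deceleration phase (t > T/2).
p = pf - 0.5*a*(T-t)^2 = 10.0 - 0.5*2.3*1^2
= 8.85


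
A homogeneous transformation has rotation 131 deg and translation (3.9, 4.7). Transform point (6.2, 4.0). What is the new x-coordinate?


x' = cos(theta)*px - sin(theta)*py + tx
= -0.6561*6.2 - 0.7547*4.0 + 3.9
= -3.1864


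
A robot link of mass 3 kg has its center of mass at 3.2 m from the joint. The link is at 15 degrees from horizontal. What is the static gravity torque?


tau = m*g*L*cos(angle)
= 3 * 9.81 * 3.2 * cos(15 deg)
= 3 * 9.81 * 3.2 * 0.9659
= 90.967 Nm


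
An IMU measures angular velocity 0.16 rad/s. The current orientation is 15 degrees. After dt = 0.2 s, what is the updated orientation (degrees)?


delta_theta = w * dt = 0.16 * 0.2 = 0.032 rad
= 1.8335 deg
theta_new = 15 + 1.8335 = 16.8335 deg


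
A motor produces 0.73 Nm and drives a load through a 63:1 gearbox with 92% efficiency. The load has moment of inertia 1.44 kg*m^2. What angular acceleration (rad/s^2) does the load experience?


tau_out = tau_motor * N * eta
= 0.73 * 63 * 0.92 = 42.3108 Nm
alpha = tau_out / I = 42.3108 / 1.44
= 29.3825 rad/s^2


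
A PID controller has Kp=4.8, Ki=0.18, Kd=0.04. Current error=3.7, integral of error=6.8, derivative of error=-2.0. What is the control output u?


u = Kp*e + Ki*int(e) + Kd*de/dt
= 4.8*3.7 + 0.18*6.8 + 0.04*(-2.0)
= 17.76 + 1.224 + -0.08
= 18.904


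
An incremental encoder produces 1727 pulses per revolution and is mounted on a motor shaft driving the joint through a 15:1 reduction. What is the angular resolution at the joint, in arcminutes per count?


counts per rev = 1727
effective counts at joint = 1727 * 15 = 25905
resolution = 360*60 / 25905
= 0.8338 arcmin/count


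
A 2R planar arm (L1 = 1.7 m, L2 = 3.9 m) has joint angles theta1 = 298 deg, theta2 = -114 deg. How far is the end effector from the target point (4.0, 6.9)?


End effector via forward kinematics:
x = L1*cos(t1) + L2*cos(t1+t2) = -3.0924
y = L1*sin(t1) + L2*sin(t1+t2) = -1.7731
Distance to target:
d = sqrt((4.0 - -3.0924)^2 + (6.9 - -1.7731)^2)
= sqrt(50.3021 + 75.222)
= 11.2038 m


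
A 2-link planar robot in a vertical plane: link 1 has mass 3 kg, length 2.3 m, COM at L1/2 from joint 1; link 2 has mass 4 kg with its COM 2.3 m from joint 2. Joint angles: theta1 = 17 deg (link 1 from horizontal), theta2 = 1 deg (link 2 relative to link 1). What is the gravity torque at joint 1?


Horizontal distance from joint 1 to link-1 COM:
  x_c1 = (L1/2)*cos(t1) = 1.15 * 0.9563 = 1.0998 m
Horizontal distance from joint 1 to link-2 COM:
  x_c2 = L1*cos(t1) + Lc2*cos(t1+t2)
       = 2.3*0.9563 + 2.3*0.9511 = 4.3869 m
tau1 = m1*g*x_c1 + m2*g*x_c2
     = 3*9.81*1.0998 + 4*9.81*4.3869
     = 32.3657 + 172.1432
     = 204.5088 Nm


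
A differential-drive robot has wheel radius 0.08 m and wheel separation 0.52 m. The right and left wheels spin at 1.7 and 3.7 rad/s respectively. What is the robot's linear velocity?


vR = r*wR = 0.08*1.7 = 0.136 m/s
vL = r*wL = 0.08*3.7 = 0.296 m/s
v = (vR+vL)/2 = 0.216 m/s
omega = (vR-vL)/L = -0.3077 rad/s
linear velocity = 0.216 m/s


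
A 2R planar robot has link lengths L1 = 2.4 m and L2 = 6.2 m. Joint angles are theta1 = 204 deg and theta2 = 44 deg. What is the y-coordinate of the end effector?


Convert angles to radians: theta1 = 3.5605, theta2 = 0.7679
y = L1*sin(theta1) + L2*sin(theta1+theta2)
y = -0.9762 + -5.7485
y = -6.7247


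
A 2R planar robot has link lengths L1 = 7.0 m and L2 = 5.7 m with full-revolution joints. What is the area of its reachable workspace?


r_max = L1 + L2 = 12.7 m
r_min = |L1 - L2| = 1.3 m
Area = pi*(r_max^2 - r_min^2)
= pi*(161.29 - 1.69)
= pi * 159.6
= 501.3982 m^2


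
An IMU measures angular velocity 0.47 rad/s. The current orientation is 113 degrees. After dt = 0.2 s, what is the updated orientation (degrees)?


delta_theta = w * dt = 0.47 * 0.2 = 0.094 rad
= 5.3858 deg
theta_new = 113 + 5.3858 = 118.3858 deg


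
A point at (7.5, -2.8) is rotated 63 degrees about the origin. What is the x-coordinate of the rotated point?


x' = x*cos(theta) - y*sin(theta)
cos(63 deg) = 0.454, sin(63 deg) = 0.891
x' = 7.5 * 0.454 - -2.8 * 0.891
= 3.4049 - -2.4948
= 5.8997


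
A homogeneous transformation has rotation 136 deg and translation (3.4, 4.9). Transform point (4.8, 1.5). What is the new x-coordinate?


x' = cos(theta)*px - sin(theta)*py + tx
= -0.7193*4.8 - 0.6947*1.5 + 3.4
= -1.0948


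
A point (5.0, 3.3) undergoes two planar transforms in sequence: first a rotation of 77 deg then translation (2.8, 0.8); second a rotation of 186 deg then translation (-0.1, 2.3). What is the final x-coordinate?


After transform 1:
x1 = cos(77)*5.0 - sin(77)*3.3 + 2.8 = 0.7093
y1 = sin(77)*5.0 + cos(77)*3.3 + 0.8 = 6.4142
After transform 2:
x2 = cos(186)*0.7093 - sin(186)*6.4142 + -0.1
= -0.135


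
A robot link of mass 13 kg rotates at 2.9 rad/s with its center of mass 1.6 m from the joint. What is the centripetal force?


F = m * omega^2 * r
= 13 * 2.9^2 * 1.6
= 13 * 8.41 * 1.6
= 174.928 N


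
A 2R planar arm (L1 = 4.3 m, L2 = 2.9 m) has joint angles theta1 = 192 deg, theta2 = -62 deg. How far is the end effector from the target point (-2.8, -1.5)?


End effector via forward kinematics:
x = L1*cos(t1) + L2*cos(t1+t2) = -6.0701
y = L1*sin(t1) + L2*sin(t1+t2) = 1.3275
Distance to target:
d = sqrt((-2.8 - -6.0701)^2 + (-1.5 - 1.3275)^2)
= sqrt(10.6937 + 7.9948)
= 4.323 m


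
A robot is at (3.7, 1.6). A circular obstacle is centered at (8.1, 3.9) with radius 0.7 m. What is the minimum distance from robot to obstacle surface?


center_dist = sqrt((3.7-8.1)^2 + (1.6-3.9)^2)
= sqrt(19.36 + 5.29)
= 4.9649
min_dist = center_dist - radius = 4.9649 - 0.7 = 4.2649 m


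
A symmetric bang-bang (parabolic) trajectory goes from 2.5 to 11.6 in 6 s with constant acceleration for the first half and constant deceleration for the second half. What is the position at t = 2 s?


Symmetric rest-to-rest: each phase covers (pf-p0)/2 in time T/2. 0.5*a*(T/2)^2 = (pf-p0)/2 => a = 4*(pf-p0)/T^2
a = 4*(11.6-2.5)/6^2 = 1.0111
t = 2 is in the acceleration phase (t <= T/2).
p = p0 + 0.5*a*t^2 = 2.5 + 0.5*1.0111*2^2
= 4.5222


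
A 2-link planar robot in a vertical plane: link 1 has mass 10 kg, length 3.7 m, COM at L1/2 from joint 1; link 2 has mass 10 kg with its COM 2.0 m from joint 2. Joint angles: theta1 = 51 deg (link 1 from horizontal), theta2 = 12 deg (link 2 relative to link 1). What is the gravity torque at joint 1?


Horizontal distance from joint 1 to link-1 COM:
  x_c1 = (L1/2)*cos(t1) = 1.85 * 0.6293 = 1.1642 m
Horizontal distance from joint 1 to link-2 COM:
  x_c2 = L1*cos(t1) + Lc2*cos(t1+t2)
       = 3.7*0.6293 + 2.0*0.454 = 3.2365 m
tau1 = m1*g*x_c1 + m2*g*x_c2
     = 10*9.81*1.1642 + 10*9.81*3.2365
     = 114.2122 + 317.4974
     = 431.7096 Nm


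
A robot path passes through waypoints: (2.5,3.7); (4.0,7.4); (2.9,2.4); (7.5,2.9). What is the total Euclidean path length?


Segment lengths:
  seg1 = sqrt((1.5)^2 + (3.7)^2) = 3.9925
  seg2 = sqrt((-1.1)^2 + (-5.0)^2) = 5.1196
  seg3 = sqrt((4.6)^2 + (0.5)^2) = 4.6271
Total = 13.7392


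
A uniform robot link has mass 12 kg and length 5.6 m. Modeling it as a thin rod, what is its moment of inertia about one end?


I = (1/3) * m * L^2
= (1/3) * 12 * 5.6^2
= 0.333333 * 12 * 31.36
= 125.44 kg*m^2


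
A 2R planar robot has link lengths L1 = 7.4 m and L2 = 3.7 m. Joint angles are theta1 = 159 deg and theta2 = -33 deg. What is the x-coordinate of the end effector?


Convert angles to radians: theta1 = 2.7751, theta2 = -0.576
x = L1*cos(theta1) + L2*cos(theta1+theta2)
x = -6.9085 + -2.1748
x = -9.0833


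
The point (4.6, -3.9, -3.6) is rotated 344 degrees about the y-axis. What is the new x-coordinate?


Rotation about y-axis: x' = x*cos(theta) + z*sin(theta)
= 4.6 * 0.9613 + -3.6 * -0.2756
= 5.4141


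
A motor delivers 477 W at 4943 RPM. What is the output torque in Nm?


omega = 4943 * 2*pi/60 = 517.6297 rad/s
tau = P / omega = 477 / 517.6297
= 0.9215 Nm


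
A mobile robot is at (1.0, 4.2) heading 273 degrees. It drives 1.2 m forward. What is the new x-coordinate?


x_new = x0 + d*cos(theta)
= 1.0 + 1.2*cos(273)
= 1.0 + 0.0628
= 1.0628


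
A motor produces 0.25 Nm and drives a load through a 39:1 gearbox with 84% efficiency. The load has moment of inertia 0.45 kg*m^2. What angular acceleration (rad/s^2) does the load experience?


tau_out = tau_motor * N * eta
= 0.25 * 39 * 0.84 = 8.19 Nm
alpha = tau_out / I = 8.19 / 0.45
= 18.2 rad/s^2


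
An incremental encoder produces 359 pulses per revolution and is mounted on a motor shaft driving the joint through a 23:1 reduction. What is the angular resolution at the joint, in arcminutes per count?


counts per rev = 359
effective counts at joint = 359 * 23 = 8257
resolution = 360*60 / 8257
= 2.616 arcmin/count


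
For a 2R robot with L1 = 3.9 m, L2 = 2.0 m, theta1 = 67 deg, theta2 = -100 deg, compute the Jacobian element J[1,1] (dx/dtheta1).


J[1,1] = -L1*sin(t1) - L2*sin(t1+t2)
= -3.9*sin(67) - 2.0*sin(-33)
= -2.5007


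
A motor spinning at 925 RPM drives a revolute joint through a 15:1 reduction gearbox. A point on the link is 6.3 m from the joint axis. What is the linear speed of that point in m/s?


omega_motor = 925 * 2*pi/60 = 96.8658 rad/s
omega_joint = omega_motor / 15 = 6.4577 rad/s
v = omega_joint * r = 6.4577 * 6.3
= 40.6836 m/s


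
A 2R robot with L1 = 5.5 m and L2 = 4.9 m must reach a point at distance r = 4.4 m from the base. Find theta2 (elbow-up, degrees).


cos(theta2) = (r^2 - L1^2 - L2^2) / (2*L1*L2)
cos(theta2) = (19.36 - 30.25 - 24.01) / 53.9
cos(theta2) = -0.647495
theta2 = 130.353 degrees


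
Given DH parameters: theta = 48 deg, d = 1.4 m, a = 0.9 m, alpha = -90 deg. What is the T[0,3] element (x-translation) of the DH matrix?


T[0,3] = a * cos(theta)
= 0.9 * cos(48 deg)
= 0.9 * 0.6691
= 0.6022


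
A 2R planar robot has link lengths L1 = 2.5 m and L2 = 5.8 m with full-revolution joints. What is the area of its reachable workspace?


r_max = L1 + L2 = 8.3 m
r_min = |L1 - L2| = 3.3 m
Area = pi*(r_max^2 - r_min^2)
= pi*(68.89 - 10.89)
= pi * 58.0
= 182.2124 m^2
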